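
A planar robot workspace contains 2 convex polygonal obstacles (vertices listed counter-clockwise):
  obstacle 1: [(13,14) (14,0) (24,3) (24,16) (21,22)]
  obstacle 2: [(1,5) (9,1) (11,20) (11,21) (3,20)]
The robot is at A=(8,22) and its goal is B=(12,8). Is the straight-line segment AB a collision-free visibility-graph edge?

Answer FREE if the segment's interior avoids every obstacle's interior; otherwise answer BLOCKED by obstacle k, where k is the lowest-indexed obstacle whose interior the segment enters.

Obstacle 1 [(13,14) (14,0) (24,3) (24,16) (21,22)]:
  edge (13,14)–(14,0): clear
  edge (14,0)–(24,3): clear
  edge (24,3)–(24,16): clear
  edge (24,16)–(21,22): clear
  edge (21,22)–(13,14): clear
  midpoint (10,15) outside
  → clear
Obstacle 2 [(1,5) (9,1) (11,20) (11,21) (3,20)]:
  edge (1,5)–(9,1): clear
  edge (9,1)–(11,20): crosses AB
  edge (11,20)–(11,21): clear
  edge (11,21)–(3,20): crosses AB
  edge (3,20)–(1,5): clear
  → BLOCKED

BLOCKED by obstacle 2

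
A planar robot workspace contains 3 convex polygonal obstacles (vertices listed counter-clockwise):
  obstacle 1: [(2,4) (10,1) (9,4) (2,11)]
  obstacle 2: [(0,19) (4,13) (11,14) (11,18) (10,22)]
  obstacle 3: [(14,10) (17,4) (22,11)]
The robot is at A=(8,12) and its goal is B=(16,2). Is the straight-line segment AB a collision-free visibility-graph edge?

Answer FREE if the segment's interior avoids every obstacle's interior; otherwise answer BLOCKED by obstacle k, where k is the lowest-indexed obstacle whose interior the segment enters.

FREE

Obstacle 1 [(2,4) (10,1) (9,4) (2,11)]:
  edge (2,4)–(10,1): clear
  edge (10,1)–(9,4): clear
  edge (9,4)–(2,11): clear
  edge (2,11)–(2,4): clear
  midpoint (12,7) outside
  → clear
Obstacle 2 [(0,19) (4,13) (11,14) (11,18) (10,22)]:
  edge (0,19)–(4,13): clear
  edge (4,13)–(11,14): clear
  edge (11,14)–(11,18): clear
  edge (11,18)–(10,22): clear
  edge (10,22)–(0,19): clear
  midpoint (12,7) outside
  → clear
Obstacle 3 [(14,10) (17,4) (22,11)]:
  edge (14,10)–(17,4): clear
  edge (17,4)–(22,11): clear
  edge (22,11)–(14,10): clear
  midpoint (12,7) outside
  → clear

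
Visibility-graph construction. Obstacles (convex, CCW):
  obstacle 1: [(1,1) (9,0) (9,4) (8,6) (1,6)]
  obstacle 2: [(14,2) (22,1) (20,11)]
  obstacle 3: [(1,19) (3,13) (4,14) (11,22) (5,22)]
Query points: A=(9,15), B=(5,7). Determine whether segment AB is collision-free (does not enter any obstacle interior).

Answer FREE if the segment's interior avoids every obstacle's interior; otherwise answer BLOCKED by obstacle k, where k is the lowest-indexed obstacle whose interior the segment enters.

FREE

Obstacle 1 [(1,1) (9,0) (9,4) (8,6) (1,6)]:
  edge (1,1)–(9,0): clear
  edge (9,0)–(9,4): clear
  edge (9,4)–(8,6): clear
  edge (8,6)–(1,6): clear
  edge (1,6)–(1,1): clear
  midpoint (7,11) outside
  → clear
Obstacle 2 [(14,2) (22,1) (20,11)]:
  edge (14,2)–(22,1): clear
  edge (22,1)–(20,11): clear
  edge (20,11)–(14,2): clear
  midpoint (7,11) outside
  → clear
Obstacle 3 [(1,19) (3,13) (4,14) (11,22) (5,22)]:
  edge (1,19)–(3,13): clear
  edge (3,13)–(4,14): clear
  edge (4,14)–(11,22): clear
  edge (11,22)–(5,22): clear
  edge (5,22)–(1,19): clear
  midpoint (7,11) outside
  → clear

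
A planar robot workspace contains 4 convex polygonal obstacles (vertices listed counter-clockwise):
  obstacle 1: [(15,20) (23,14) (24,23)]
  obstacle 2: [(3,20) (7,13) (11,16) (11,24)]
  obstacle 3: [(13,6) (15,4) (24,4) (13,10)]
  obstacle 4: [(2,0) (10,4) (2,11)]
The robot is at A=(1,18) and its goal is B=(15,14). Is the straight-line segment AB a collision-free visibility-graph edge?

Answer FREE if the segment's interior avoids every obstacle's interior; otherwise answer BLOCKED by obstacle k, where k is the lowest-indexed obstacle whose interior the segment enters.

BLOCKED by obstacle 2

Obstacle 1 [(15,20) (23,14) (24,23)]:
  edge (15,20)–(23,14): clear
  edge (23,14)–(24,23): clear
  edge (24,23)–(15,20): clear
  midpoint (8,16) outside
  → clear
Obstacle 2 [(3,20) (7,13) (11,16) (11,24)]:
  edge (3,20)–(7,13): crosses AB
  edge (7,13)–(11,16): crosses AB
  edge (11,16)–(11,24): clear
  edge (11,24)–(3,20): clear
  → BLOCKED
Obstacle 3 [(13,6) (15,4) (24,4) (13,10)]:
  edge (13,6)–(15,4): clear
  edge (15,4)–(24,4): clear
  edge (24,4)–(13,10): clear
  edge (13,10)–(13,6): clear
  midpoint (8,16) outside
  → clear
Obstacle 4 [(2,0) (10,4) (2,11)]:
  edge (2,0)–(10,4): clear
  edge (10,4)–(2,11): clear
  edge (2,11)–(2,0): clear
  midpoint (8,16) outside
  → clear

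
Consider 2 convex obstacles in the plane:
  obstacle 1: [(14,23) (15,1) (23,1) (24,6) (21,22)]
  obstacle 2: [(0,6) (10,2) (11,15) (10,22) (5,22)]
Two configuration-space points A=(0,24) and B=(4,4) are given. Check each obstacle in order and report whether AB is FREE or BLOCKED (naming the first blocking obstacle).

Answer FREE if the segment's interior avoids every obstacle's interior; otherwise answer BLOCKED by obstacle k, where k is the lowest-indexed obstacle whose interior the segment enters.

BLOCKED by obstacle 2

Obstacle 1 [(14,23) (15,1) (23,1) (24,6) (21,22)]:
  edge (14,23)–(15,1): clear
  edge (15,1)–(23,1): clear
  edge (23,1)–(24,6): clear
  edge (24,6)–(21,22): clear
  edge (21,22)–(14,23): clear
  midpoint (2,14) outside
  → clear
Obstacle 2 [(0,6) (10,2) (11,15) (10,22) (5,22)]:
  edge (0,6)–(10,2): crosses AB
  edge (10,2)–(11,15): clear
  edge (11,15)–(10,22): clear
  edge (10,22)–(5,22): clear
  edge (5,22)–(0,6): crosses AB
  → BLOCKED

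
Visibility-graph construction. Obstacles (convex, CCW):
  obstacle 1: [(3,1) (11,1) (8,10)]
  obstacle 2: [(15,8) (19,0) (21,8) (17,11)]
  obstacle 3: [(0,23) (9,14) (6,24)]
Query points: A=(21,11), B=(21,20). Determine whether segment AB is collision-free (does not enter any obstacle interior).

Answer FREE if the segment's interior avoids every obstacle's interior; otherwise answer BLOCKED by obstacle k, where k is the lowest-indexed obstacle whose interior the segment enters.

Obstacle 1 [(3,1) (11,1) (8,10)]:
  edge (3,1)–(11,1): clear
  edge (11,1)–(8,10): clear
  edge (8,10)–(3,1): clear
  midpoint (21,31/2) outside
  → clear
Obstacle 2 [(15,8) (19,0) (21,8) (17,11)]:
  edge (15,8)–(19,0): clear
  edge (19,0)–(21,8): clear
  edge (21,8)–(17,11): clear
  edge (17,11)–(15,8): clear
  midpoint (21,31/2) outside
  → clear
Obstacle 3 [(0,23) (9,14) (6,24)]:
  edge (0,23)–(9,14): clear
  edge (9,14)–(6,24): clear
  edge (6,24)–(0,23): clear
  midpoint (21,31/2) outside
  → clear

FREE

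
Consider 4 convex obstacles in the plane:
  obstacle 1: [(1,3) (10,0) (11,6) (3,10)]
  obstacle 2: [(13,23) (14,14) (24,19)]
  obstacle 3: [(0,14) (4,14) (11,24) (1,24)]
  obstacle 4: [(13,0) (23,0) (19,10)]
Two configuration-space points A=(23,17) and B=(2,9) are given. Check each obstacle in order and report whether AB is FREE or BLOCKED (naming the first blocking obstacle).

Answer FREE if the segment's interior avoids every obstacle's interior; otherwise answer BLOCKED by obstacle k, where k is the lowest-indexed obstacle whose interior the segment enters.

Obstacle 1 [(1,3) (10,0) (11,6) (3,10)]:
  edge (1,3)–(10,0): clear
  edge (10,0)–(11,6): clear
  edge (11,6)–(3,10): crosses AB
  edge (3,10)–(1,3): crosses AB
  → BLOCKED
Obstacle 2 [(13,23) (14,14) (24,19)]:
  edge (13,23)–(14,14): clear
  edge (14,14)–(24,19): clear
  edge (24,19)–(13,23): clear
  midpoint (25/2,13) outside
  → clear
Obstacle 3 [(0,14) (4,14) (11,24) (1,24)]:
  edge (0,14)–(4,14): clear
  edge (4,14)–(11,24): clear
  edge (11,24)–(1,24): clear
  edge (1,24)–(0,14): clear
  midpoint (25/2,13) outside
  → clear
Obstacle 4 [(13,0) (23,0) (19,10)]:
  edge (13,0)–(23,0): clear
  edge (23,0)–(19,10): clear
  edge (19,10)–(13,0): clear
  midpoint (25/2,13) outside
  → clear

BLOCKED by obstacle 1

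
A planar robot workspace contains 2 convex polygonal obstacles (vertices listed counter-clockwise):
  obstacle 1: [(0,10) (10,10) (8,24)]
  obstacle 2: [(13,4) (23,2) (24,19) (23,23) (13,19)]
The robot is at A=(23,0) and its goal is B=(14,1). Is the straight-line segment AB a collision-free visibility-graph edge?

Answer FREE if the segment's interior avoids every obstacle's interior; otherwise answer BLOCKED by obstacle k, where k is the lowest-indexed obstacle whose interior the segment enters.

Obstacle 1 [(0,10) (10,10) (8,24)]:
  edge (0,10)–(10,10): clear
  edge (10,10)–(8,24): clear
  edge (8,24)–(0,10): clear
  midpoint (37/2,1/2) outside
  → clear
Obstacle 2 [(13,4) (23,2) (24,19) (23,23) (13,19)]:
  edge (13,4)–(23,2): clear
  edge (23,2)–(24,19): clear
  edge (24,19)–(23,23): clear
  edge (23,23)–(13,19): clear
  edge (13,19)–(13,4): clear
  midpoint (37/2,1/2) outside
  → clear

FREE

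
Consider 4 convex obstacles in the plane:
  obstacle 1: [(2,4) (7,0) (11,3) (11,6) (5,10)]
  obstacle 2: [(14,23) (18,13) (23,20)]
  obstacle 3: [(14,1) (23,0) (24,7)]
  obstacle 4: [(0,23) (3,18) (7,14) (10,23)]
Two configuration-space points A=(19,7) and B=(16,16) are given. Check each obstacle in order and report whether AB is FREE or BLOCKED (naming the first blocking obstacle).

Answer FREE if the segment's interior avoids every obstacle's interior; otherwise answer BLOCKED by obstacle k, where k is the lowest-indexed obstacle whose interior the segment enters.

Obstacle 1 [(2,4) (7,0) (11,3) (11,6) (5,10)]:
  edge (2,4)–(7,0): clear
  edge (7,0)–(11,3): clear
  edge (11,3)–(11,6): clear
  edge (11,6)–(5,10): clear
  edge (5,10)–(2,4): clear
  midpoint (35/2,23/2) outside
  → clear
Obstacle 2 [(14,23) (18,13) (23,20)]:
  edge (14,23)–(18,13): clear
  edge (18,13)–(23,20): clear
  edge (23,20)–(14,23): clear
  midpoint (35/2,23/2) outside
  → clear
Obstacle 3 [(14,1) (23,0) (24,7)]:
  edge (14,1)–(23,0): clear
  edge (23,0)–(24,7): clear
  edge (24,7)–(14,1): clear
  midpoint (35/2,23/2) outside
  → clear
Obstacle 4 [(0,23) (3,18) (7,14) (10,23)]:
  edge (0,23)–(3,18): clear
  edge (3,18)–(7,14): clear
  edge (7,14)–(10,23): clear
  edge (10,23)–(0,23): clear
  midpoint (35/2,23/2) outside
  → clear

FREE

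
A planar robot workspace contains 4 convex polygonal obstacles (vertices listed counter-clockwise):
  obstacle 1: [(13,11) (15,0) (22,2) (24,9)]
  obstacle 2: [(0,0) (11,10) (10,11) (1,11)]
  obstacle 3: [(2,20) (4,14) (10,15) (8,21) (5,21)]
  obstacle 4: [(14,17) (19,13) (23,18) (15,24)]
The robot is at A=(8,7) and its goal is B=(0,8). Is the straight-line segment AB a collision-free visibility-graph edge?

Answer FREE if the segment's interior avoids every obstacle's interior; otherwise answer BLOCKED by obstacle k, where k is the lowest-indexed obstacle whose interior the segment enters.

BLOCKED by obstacle 2

Obstacle 1 [(13,11) (15,0) (22,2) (24,9)]:
  edge (13,11)–(15,0): clear
  edge (15,0)–(22,2): clear
  edge (22,2)–(24,9): clear
  edge (24,9)–(13,11): clear
  midpoint (4,15/2) outside
  → clear
Obstacle 2 [(0,0) (11,10) (10,11) (1,11)]:
  edge (0,0)–(11,10): crosses AB
  edge (11,10)–(10,11): clear
  edge (10,11)–(1,11): clear
  edge (1,11)–(0,0): crosses AB
  → BLOCKED
Obstacle 3 [(2,20) (4,14) (10,15) (8,21) (5,21)]:
  edge (2,20)–(4,14): clear
  edge (4,14)–(10,15): clear
  edge (10,15)–(8,21): clear
  edge (8,21)–(5,21): clear
  edge (5,21)–(2,20): clear
  midpoint (4,15/2) outside
  → clear
Obstacle 4 [(14,17) (19,13) (23,18) (15,24)]:
  edge (14,17)–(19,13): clear
  edge (19,13)–(23,18): clear
  edge (23,18)–(15,24): clear
  edge (15,24)–(14,17): clear
  midpoint (4,15/2) outside
  → clear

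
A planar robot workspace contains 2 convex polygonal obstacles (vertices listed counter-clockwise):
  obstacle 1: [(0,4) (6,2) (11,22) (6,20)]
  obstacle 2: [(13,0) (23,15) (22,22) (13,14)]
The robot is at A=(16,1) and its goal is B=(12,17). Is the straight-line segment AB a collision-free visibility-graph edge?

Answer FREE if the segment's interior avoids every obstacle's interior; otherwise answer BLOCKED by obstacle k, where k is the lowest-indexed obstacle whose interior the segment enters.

BLOCKED by obstacle 2

Obstacle 1 [(0,4) (6,2) (11,22) (6,20)]:
  edge (0,4)–(6,2): clear
  edge (6,2)–(11,22): clear
  edge (11,22)–(6,20): clear
  edge (6,20)–(0,4): clear
  midpoint (14,9) outside
  → clear
Obstacle 2 [(13,0) (23,15) (22,22) (13,14)]:
  edge (13,0)–(23,15): crosses AB
  edge (23,15)–(22,22): clear
  edge (22,22)–(13,14): clear
  edge (13,14)–(13,0): crosses AB
  → BLOCKED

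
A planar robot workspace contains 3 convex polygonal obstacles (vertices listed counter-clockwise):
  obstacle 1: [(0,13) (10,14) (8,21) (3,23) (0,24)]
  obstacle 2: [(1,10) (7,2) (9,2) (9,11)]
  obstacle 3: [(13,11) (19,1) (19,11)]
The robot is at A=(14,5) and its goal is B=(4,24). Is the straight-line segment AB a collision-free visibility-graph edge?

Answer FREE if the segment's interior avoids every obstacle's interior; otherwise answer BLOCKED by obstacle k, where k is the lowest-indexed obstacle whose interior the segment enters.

Obstacle 1 [(0,13) (10,14) (8,21) (3,23) (0,24)]:
  edge (0,13)–(10,14): crosses AB
  edge (10,14)–(8,21): clear
  edge (8,21)–(3,23): crosses AB
  edge (3,23)–(0,24): clear
  edge (0,24)–(0,13): clear
  → BLOCKED
Obstacle 2 [(1,10) (7,2) (9,2) (9,11)]:
  edge (1,10)–(7,2): clear
  edge (7,2)–(9,2): clear
  edge (9,2)–(9,11): clear
  edge (9,11)–(1,10): clear
  midpoint (9,29/2) outside
  → clear
Obstacle 3 [(13,11) (19,1) (19,11)]:
  edge (13,11)–(19,1): clear
  edge (19,1)–(19,11): clear
  edge (19,11)–(13,11): clear
  midpoint (9,29/2) outside
  → clear

BLOCKED by obstacle 1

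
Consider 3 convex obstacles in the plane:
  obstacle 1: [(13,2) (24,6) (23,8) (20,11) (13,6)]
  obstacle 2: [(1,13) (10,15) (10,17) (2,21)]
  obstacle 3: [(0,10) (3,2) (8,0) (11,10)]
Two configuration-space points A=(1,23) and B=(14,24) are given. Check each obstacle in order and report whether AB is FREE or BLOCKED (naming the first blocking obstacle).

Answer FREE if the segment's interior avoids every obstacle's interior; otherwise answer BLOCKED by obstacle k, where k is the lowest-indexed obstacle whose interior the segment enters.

Obstacle 1 [(13,2) (24,6) (23,8) (20,11) (13,6)]:
  edge (13,2)–(24,6): clear
  edge (24,6)–(23,8): clear
  edge (23,8)–(20,11): clear
  edge (20,11)–(13,6): clear
  edge (13,6)–(13,2): clear
  midpoint (15/2,47/2) outside
  → clear
Obstacle 2 [(1,13) (10,15) (10,17) (2,21)]:
  edge (1,13)–(10,15): clear
  edge (10,15)–(10,17): clear
  edge (10,17)–(2,21): clear
  edge (2,21)–(1,13): clear
  midpoint (15/2,47/2) outside
  → clear
Obstacle 3 [(0,10) (3,2) (8,0) (11,10)]:
  edge (0,10)–(3,2): clear
  edge (3,2)–(8,0): clear
  edge (8,0)–(11,10): clear
  edge (11,10)–(0,10): clear
  midpoint (15/2,47/2) outside
  → clear

FREE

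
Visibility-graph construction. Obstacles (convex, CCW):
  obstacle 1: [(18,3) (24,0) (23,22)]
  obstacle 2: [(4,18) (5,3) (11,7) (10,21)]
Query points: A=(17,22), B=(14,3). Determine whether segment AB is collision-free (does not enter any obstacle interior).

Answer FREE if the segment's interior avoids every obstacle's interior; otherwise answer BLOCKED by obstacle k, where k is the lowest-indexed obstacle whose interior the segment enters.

Obstacle 1 [(18,3) (24,0) (23,22)]:
  edge (18,3)–(24,0): clear
  edge (24,0)–(23,22): clear
  edge (23,22)–(18,3): clear
  midpoint (31/2,25/2) outside
  → clear
Obstacle 2 [(4,18) (5,3) (11,7) (10,21)]:
  edge (4,18)–(5,3): clear
  edge (5,3)–(11,7): clear
  edge (11,7)–(10,21): clear
  edge (10,21)–(4,18): clear
  midpoint (31/2,25/2) outside
  → clear

FREE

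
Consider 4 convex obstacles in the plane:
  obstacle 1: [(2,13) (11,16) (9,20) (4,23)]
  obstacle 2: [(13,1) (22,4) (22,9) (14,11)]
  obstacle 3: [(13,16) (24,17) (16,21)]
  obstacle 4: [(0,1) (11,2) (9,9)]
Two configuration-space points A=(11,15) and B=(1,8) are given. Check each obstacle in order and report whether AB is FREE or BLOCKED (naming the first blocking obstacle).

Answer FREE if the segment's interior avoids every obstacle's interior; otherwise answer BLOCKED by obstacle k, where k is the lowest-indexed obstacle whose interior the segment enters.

Obstacle 1 [(2,13) (11,16) (9,20) (4,23)]:
  edge (2,13)–(11,16): clear
  edge (11,16)–(9,20): clear
  edge (9,20)–(4,23): clear
  edge (4,23)–(2,13): clear
  midpoint (6,23/2) outside
  → clear
Obstacle 2 [(13,1) (22,4) (22,9) (14,11)]:
  edge (13,1)–(22,4): clear
  edge (22,4)–(22,9): clear
  edge (22,9)–(14,11): clear
  edge (14,11)–(13,1): clear
  midpoint (6,23/2) outside
  → clear
Obstacle 3 [(13,16) (24,17) (16,21)]:
  edge (13,16)–(24,17): clear
  edge (24,17)–(16,21): clear
  edge (16,21)–(13,16): clear
  midpoint (6,23/2) outside
  → clear
Obstacle 4 [(0,1) (11,2) (9,9)]:
  edge (0,1)–(11,2): clear
  edge (11,2)–(9,9): clear
  edge (9,9)–(0,1): clear
  midpoint (6,23/2) outside
  → clear

FREE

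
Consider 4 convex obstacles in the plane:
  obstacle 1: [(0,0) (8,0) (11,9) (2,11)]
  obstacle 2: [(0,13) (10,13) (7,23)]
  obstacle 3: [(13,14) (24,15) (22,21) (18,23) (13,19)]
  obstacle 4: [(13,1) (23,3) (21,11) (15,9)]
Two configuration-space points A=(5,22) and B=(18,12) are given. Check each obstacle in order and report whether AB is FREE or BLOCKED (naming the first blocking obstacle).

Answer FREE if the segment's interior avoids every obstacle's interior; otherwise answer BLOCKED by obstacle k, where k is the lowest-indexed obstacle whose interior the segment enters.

BLOCKED by obstacle 2

Obstacle 1 [(0,0) (8,0) (11,9) (2,11)]:
  edge (0,0)–(8,0): clear
  edge (8,0)–(11,9): clear
  edge (11,9)–(2,11): clear
  edge (2,11)–(0,0): clear
  midpoint (23/2,17) outside
  → clear
Obstacle 2 [(0,13) (10,13) (7,23)]:
  edge (0,13)–(10,13): clear
  edge (10,13)–(7,23): crosses AB
  edge (7,23)–(0,13): crosses AB
  → BLOCKED
Obstacle 3 [(13,14) (24,15) (22,21) (18,23) (13,19)]:
  edge (13,14)–(24,15): crosses AB
  edge (24,15)–(22,21): clear
  edge (22,21)–(18,23): clear
  edge (18,23)–(13,19): clear
  edge (13,19)–(13,14): crosses AB
  → BLOCKED
Obstacle 4 [(13,1) (23,3) (21,11) (15,9)]:
  edge (13,1)–(23,3): clear
  edge (23,3)–(21,11): clear
  edge (21,11)–(15,9): clear
  edge (15,9)–(13,1): clear
  midpoint (23/2,17) outside
  → clear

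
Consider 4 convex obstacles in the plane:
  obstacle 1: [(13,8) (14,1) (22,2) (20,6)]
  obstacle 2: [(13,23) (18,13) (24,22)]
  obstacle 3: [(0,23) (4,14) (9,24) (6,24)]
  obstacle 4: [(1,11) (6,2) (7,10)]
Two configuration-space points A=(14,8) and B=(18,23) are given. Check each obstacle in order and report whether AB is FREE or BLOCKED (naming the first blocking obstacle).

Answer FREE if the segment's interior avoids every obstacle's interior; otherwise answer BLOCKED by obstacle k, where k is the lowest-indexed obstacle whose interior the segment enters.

BLOCKED by obstacle 2

Obstacle 1 [(13,8) (14,1) (22,2) (20,6)]:
  edge (13,8)–(14,1): clear
  edge (14,1)–(22,2): clear
  edge (22,2)–(20,6): clear
  edge (20,6)–(13,8): clear
  midpoint (16,31/2) outside
  → clear
Obstacle 2 [(13,23) (18,13) (24,22)]:
  edge (13,23)–(18,13): crosses AB
  edge (18,13)–(24,22): clear
  edge (24,22)–(13,23): crosses AB
  → BLOCKED
Obstacle 3 [(0,23) (4,14) (9,24) (6,24)]:
  edge (0,23)–(4,14): clear
  edge (4,14)–(9,24): clear
  edge (9,24)–(6,24): clear
  edge (6,24)–(0,23): clear
  midpoint (16,31/2) outside
  → clear
Obstacle 4 [(1,11) (6,2) (7,10)]:
  edge (1,11)–(6,2): clear
  edge (6,2)–(7,10): clear
  edge (7,10)–(1,11): clear
  midpoint (16,31/2) outside
  → clear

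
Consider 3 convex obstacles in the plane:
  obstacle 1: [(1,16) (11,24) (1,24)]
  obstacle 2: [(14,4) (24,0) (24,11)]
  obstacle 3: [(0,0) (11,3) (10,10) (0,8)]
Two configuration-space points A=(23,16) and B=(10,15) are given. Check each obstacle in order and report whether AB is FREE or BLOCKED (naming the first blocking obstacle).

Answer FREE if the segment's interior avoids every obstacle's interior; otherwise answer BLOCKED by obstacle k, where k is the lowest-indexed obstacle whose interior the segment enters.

FREE

Obstacle 1 [(1,16) (11,24) (1,24)]:
  edge (1,16)–(11,24): clear
  edge (11,24)–(1,24): clear
  edge (1,24)–(1,16): clear
  midpoint (33/2,31/2) outside
  → clear
Obstacle 2 [(14,4) (24,0) (24,11)]:
  edge (14,4)–(24,0): clear
  edge (24,0)–(24,11): clear
  edge (24,11)–(14,4): clear
  midpoint (33/2,31/2) outside
  → clear
Obstacle 3 [(0,0) (11,3) (10,10) (0,8)]:
  edge (0,0)–(11,3): clear
  edge (11,3)–(10,10): clear
  edge (10,10)–(0,8): clear
  edge (0,8)–(0,0): clear
  midpoint (33/2,31/2) outside
  → clear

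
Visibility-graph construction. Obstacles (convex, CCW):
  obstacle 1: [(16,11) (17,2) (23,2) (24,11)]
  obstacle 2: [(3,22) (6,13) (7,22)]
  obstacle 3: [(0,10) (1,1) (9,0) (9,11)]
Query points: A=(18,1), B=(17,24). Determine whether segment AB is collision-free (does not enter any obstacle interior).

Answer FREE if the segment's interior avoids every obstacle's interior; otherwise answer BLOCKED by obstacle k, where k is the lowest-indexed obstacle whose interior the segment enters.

Obstacle 1 [(16,11) (17,2) (23,2) (24,11)]:
  edge (16,11)–(17,2): clear
  edge (17,2)–(23,2): crosses AB
  edge (23,2)–(24,11): clear
  edge (24,11)–(16,11): crosses AB
  → BLOCKED
Obstacle 2 [(3,22) (6,13) (7,22)]:
  edge (3,22)–(6,13): clear
  edge (6,13)–(7,22): clear
  edge (7,22)–(3,22): clear
  midpoint (35/2,25/2) outside
  → clear
Obstacle 3 [(0,10) (1,1) (9,0) (9,11)]:
  edge (0,10)–(1,1): clear
  edge (1,1)–(9,0): clear
  edge (9,0)–(9,11): clear
  edge (9,11)–(0,10): clear
  midpoint (35/2,25/2) outside
  → clear

BLOCKED by obstacle 1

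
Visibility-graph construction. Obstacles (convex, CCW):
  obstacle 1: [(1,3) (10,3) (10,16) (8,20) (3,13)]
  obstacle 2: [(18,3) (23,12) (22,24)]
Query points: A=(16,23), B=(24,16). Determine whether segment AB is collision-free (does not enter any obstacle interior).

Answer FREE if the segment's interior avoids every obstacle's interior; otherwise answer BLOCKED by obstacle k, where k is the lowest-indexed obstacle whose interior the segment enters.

BLOCKED by obstacle 2

Obstacle 1 [(1,3) (10,3) (10,16) (8,20) (3,13)]:
  edge (1,3)–(10,3): clear
  edge (10,3)–(10,16): clear
  edge (10,16)–(8,20): clear
  edge (8,20)–(3,13): clear
  edge (3,13)–(1,3): clear
  midpoint (20,39/2) outside
  → clear
Obstacle 2 [(18,3) (23,12) (22,24)]:
  edge (18,3)–(23,12): clear
  edge (23,12)–(22,24): crosses AB
  edge (22,24)–(18,3): crosses AB
  → BLOCKED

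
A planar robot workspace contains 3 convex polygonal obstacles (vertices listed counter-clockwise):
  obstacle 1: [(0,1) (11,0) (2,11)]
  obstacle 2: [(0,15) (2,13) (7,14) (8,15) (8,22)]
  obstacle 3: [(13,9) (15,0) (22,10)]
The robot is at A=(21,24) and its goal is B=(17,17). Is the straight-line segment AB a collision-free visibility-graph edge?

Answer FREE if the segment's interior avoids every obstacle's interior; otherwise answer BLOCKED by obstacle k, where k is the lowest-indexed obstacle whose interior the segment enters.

FREE

Obstacle 1 [(0,1) (11,0) (2,11)]:
  edge (0,1)–(11,0): clear
  edge (11,0)–(2,11): clear
  edge (2,11)–(0,1): clear
  midpoint (19,41/2) outside
  → clear
Obstacle 2 [(0,15) (2,13) (7,14) (8,15) (8,22)]:
  edge (0,15)–(2,13): clear
  edge (2,13)–(7,14): clear
  edge (7,14)–(8,15): clear
  edge (8,15)–(8,22): clear
  edge (8,22)–(0,15): clear
  midpoint (19,41/2) outside
  → clear
Obstacle 3 [(13,9) (15,0) (22,10)]:
  edge (13,9)–(15,0): clear
  edge (15,0)–(22,10): clear
  edge (22,10)–(13,9): clear
  midpoint (19,41/2) outside
  → clear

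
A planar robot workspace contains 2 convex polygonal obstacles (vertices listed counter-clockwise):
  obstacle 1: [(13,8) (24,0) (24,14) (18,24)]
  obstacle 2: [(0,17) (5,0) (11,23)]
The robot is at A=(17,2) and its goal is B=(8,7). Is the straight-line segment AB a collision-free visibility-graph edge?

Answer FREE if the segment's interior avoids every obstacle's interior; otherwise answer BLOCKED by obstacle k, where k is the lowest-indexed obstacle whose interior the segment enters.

FREE

Obstacle 1 [(13,8) (24,0) (24,14) (18,24)]:
  edge (13,8)–(24,0): clear
  edge (24,0)–(24,14): clear
  edge (24,14)–(18,24): clear
  edge (18,24)–(13,8): clear
  midpoint (25/2,9/2) outside
  → clear
Obstacle 2 [(0,17) (5,0) (11,23)]:
  edge (0,17)–(5,0): clear
  edge (5,0)–(11,23): clear
  edge (11,23)–(0,17): clear
  midpoint (25/2,9/2) outside
  → clear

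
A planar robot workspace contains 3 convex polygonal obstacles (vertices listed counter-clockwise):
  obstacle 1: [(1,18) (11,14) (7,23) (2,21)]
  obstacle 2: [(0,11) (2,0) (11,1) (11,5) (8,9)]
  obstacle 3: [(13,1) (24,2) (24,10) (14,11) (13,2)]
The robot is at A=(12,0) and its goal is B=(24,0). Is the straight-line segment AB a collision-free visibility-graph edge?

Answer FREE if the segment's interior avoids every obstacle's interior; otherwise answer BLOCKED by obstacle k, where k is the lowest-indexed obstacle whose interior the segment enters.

FREE

Obstacle 1 [(1,18) (11,14) (7,23) (2,21)]:
  edge (1,18)–(11,14): clear
  edge (11,14)–(7,23): clear
  edge (7,23)–(2,21): clear
  edge (2,21)–(1,18): clear
  midpoint (18,0) outside
  → clear
Obstacle 2 [(0,11) (2,0) (11,1) (11,5) (8,9)]:
  edge (0,11)–(2,0): clear
  edge (2,0)–(11,1): clear
  edge (11,1)–(11,5): clear
  edge (11,5)–(8,9): clear
  edge (8,9)–(0,11): clear
  midpoint (18,0) outside
  → clear
Obstacle 3 [(13,1) (24,2) (24,10) (14,11) (13,2)]:
  edge (13,1)–(24,2): clear
  edge (24,2)–(24,10): clear
  edge (24,10)–(14,11): clear
  edge (14,11)–(13,2): clear
  edge (13,2)–(13,1): clear
  midpoint (18,0) outside
  → clear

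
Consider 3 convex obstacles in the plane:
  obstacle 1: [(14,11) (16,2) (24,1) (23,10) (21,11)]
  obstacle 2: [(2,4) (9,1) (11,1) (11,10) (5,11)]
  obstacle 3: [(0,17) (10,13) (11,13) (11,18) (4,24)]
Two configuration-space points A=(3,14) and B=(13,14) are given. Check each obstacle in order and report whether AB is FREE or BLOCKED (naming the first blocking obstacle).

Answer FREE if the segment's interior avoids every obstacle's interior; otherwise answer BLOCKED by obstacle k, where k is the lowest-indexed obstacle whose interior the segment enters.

Obstacle 1 [(14,11) (16,2) (24,1) (23,10) (21,11)]:
  edge (14,11)–(16,2): clear
  edge (16,2)–(24,1): clear
  edge (24,1)–(23,10): clear
  edge (23,10)–(21,11): clear
  edge (21,11)–(14,11): clear
  midpoint (8,14) outside
  → clear
Obstacle 2 [(2,4) (9,1) (11,1) (11,10) (5,11)]:
  edge (2,4)–(9,1): clear
  edge (9,1)–(11,1): clear
  edge (11,1)–(11,10): clear
  edge (11,10)–(5,11): clear
  edge (5,11)–(2,4): clear
  midpoint (8,14) outside
  → clear
Obstacle 3 [(0,17) (10,13) (11,13) (11,18) (4,24)]:
  edge (0,17)–(10,13): crosses AB
  edge (10,13)–(11,13): clear
  edge (11,13)–(11,18): crosses AB
  edge (11,18)–(4,24): clear
  edge (4,24)–(0,17): clear
  → BLOCKED

BLOCKED by obstacle 3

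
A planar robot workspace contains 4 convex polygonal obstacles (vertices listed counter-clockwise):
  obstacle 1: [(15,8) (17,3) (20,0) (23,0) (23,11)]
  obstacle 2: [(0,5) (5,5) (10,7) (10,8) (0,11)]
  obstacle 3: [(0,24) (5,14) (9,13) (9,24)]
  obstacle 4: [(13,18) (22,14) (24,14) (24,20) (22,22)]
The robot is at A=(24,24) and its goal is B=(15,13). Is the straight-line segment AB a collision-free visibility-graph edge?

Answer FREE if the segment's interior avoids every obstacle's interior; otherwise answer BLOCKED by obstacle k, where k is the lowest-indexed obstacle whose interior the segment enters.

Obstacle 1 [(15,8) (17,3) (20,0) (23,0) (23,11)]:
  edge (15,8)–(17,3): clear
  edge (17,3)–(20,0): clear
  edge (20,0)–(23,0): clear
  edge (23,0)–(23,11): clear
  edge (23,11)–(15,8): clear
  midpoint (39/2,37/2) outside
  → clear
Obstacle 2 [(0,5) (5,5) (10,7) (10,8) (0,11)]:
  edge (0,5)–(5,5): clear
  edge (5,5)–(10,7): clear
  edge (10,7)–(10,8): clear
  edge (10,8)–(0,11): clear
  edge (0,11)–(0,5): clear
  midpoint (39/2,37/2) outside
  → clear
Obstacle 3 [(0,24) (5,14) (9,13) (9,24)]:
  edge (0,24)–(5,14): clear
  edge (5,14)–(9,13): clear
  edge (9,13)–(9,24): clear
  edge (9,24)–(0,24): clear
  midpoint (39/2,37/2) outside
  → clear
Obstacle 4 [(13,18) (22,14) (24,14) (24,20) (22,22)]:
  edge (13,18)–(22,14): crosses AB
  edge (22,14)–(24,14): clear
  edge (24,14)–(24,20): clear
  edge (24,20)–(22,22): crosses AB
  edge (22,22)–(13,18): clear
  → BLOCKED

BLOCKED by obstacle 4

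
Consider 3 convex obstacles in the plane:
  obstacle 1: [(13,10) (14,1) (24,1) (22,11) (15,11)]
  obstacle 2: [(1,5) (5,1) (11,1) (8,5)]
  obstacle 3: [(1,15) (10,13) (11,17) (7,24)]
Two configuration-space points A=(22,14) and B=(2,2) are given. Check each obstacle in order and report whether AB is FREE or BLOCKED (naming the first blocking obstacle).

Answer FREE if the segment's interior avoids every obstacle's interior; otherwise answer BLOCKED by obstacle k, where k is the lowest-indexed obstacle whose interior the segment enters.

Obstacle 1 [(13,10) (14,1) (24,1) (22,11) (15,11)]:
  edge (13,10)–(14,1): crosses AB
  edge (14,1)–(24,1): clear
  edge (24,1)–(22,11): clear
  edge (22,11)–(15,11): crosses AB
  edge (15,11)–(13,10): clear
  → BLOCKED
Obstacle 2 [(1,5) (5,1) (11,1) (8,5)]:
  edge (1,5)–(5,1): crosses AB
  edge (5,1)–(11,1): clear
  edge (11,1)–(8,5): clear
  edge (8,5)–(1,5): crosses AB
  → BLOCKED
Obstacle 3 [(1,15) (10,13) (11,17) (7,24)]:
  edge (1,15)–(10,13): clear
  edge (10,13)–(11,17): clear
  edge (11,17)–(7,24): clear
  edge (7,24)–(1,15): clear
  midpoint (12,8) outside
  → clear

BLOCKED by obstacle 1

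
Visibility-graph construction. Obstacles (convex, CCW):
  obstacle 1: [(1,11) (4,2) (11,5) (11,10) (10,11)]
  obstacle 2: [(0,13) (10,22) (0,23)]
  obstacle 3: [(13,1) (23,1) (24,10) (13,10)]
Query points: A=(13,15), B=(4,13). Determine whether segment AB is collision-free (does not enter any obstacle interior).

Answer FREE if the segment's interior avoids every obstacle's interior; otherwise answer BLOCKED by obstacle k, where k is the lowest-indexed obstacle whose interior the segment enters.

Obstacle 1 [(1,11) (4,2) (11,5) (11,10) (10,11)]:
  edge (1,11)–(4,2): clear
  edge (4,2)–(11,5): clear
  edge (11,5)–(11,10): clear
  edge (11,10)–(10,11): clear
  edge (10,11)–(1,11): clear
  midpoint (17/2,14) outside
  → clear
Obstacle 2 [(0,13) (10,22) (0,23)]:
  edge (0,13)–(10,22): clear
  edge (10,22)–(0,23): clear
  edge (0,23)–(0,13): clear
  midpoint (17/2,14) outside
  → clear
Obstacle 3 [(13,1) (23,1) (24,10) (13,10)]:
  edge (13,1)–(23,1): clear
  edge (23,1)–(24,10): clear
  edge (24,10)–(13,10): clear
  edge (13,10)–(13,1): clear
  midpoint (17/2,14) outside
  → clear

FREE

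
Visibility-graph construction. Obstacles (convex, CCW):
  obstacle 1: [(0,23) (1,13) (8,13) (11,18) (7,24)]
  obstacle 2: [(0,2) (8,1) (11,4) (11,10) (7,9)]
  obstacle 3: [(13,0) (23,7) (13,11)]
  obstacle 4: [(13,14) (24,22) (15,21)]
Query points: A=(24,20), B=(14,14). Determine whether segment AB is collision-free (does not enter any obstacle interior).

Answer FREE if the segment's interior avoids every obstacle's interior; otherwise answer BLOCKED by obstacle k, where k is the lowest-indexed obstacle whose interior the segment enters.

Obstacle 1 [(0,23) (1,13) (8,13) (11,18) (7,24)]:
  edge (0,23)–(1,13): clear
  edge (1,13)–(8,13): clear
  edge (8,13)–(11,18): clear
  edge (11,18)–(7,24): clear
  edge (7,24)–(0,23): clear
  midpoint (19,17) outside
  → clear
Obstacle 2 [(0,2) (8,1) (11,4) (11,10) (7,9)]:
  edge (0,2)–(8,1): clear
  edge (8,1)–(11,4): clear
  edge (11,4)–(11,10): clear
  edge (11,10)–(7,9): clear
  edge (7,9)–(0,2): clear
  midpoint (19,17) outside
  → clear
Obstacle 3 [(13,0) (23,7) (13,11)]:
  edge (13,0)–(23,7): clear
  edge (23,7)–(13,11): clear
  edge (13,11)–(13,0): clear
  midpoint (19,17) outside
  → clear
Obstacle 4 [(13,14) (24,22) (15,21)]:
  edge (13,14)–(24,22): clear
  edge (24,22)–(15,21): clear
  edge (15,21)–(13,14): clear
  midpoint (19,17) outside
  → clear

FREE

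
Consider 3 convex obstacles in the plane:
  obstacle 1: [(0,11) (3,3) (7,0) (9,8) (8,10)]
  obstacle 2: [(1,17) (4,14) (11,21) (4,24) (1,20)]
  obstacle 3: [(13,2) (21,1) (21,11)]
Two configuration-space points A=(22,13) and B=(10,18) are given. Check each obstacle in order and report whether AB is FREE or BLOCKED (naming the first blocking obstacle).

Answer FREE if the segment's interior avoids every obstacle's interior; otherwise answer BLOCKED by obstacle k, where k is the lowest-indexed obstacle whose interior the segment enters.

FREE

Obstacle 1 [(0,11) (3,3) (7,0) (9,8) (8,10)]:
  edge (0,11)–(3,3): clear
  edge (3,3)–(7,0): clear
  edge (7,0)–(9,8): clear
  edge (9,8)–(8,10): clear
  edge (8,10)–(0,11): clear
  midpoint (16,31/2) outside
  → clear
Obstacle 2 [(1,17) (4,14) (11,21) (4,24) (1,20)]:
  edge (1,17)–(4,14): clear
  edge (4,14)–(11,21): clear
  edge (11,21)–(4,24): clear
  edge (4,24)–(1,20): clear
  edge (1,20)–(1,17): clear
  midpoint (16,31/2) outside
  → clear
Obstacle 3 [(13,2) (21,1) (21,11)]:
  edge (13,2)–(21,1): clear
  edge (21,1)–(21,11): clear
  edge (21,11)–(13,2): clear
  midpoint (16,31/2) outside
  → clear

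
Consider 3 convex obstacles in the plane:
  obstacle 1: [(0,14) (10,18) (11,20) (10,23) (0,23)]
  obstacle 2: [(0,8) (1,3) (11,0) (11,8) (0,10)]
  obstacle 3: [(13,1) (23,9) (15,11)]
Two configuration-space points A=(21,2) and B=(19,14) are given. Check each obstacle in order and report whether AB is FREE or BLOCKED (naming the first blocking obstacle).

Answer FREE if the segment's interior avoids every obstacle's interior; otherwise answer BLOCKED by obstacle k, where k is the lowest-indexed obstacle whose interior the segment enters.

Obstacle 1 [(0,14) (10,18) (11,20) (10,23) (0,23)]:
  edge (0,14)–(10,18): clear
  edge (10,18)–(11,20): clear
  edge (11,20)–(10,23): clear
  edge (10,23)–(0,23): clear
  edge (0,23)–(0,14): clear
  midpoint (20,8) outside
  → clear
Obstacle 2 [(0,8) (1,3) (11,0) (11,8) (0,10)]:
  edge (0,8)–(1,3): clear
  edge (1,3)–(11,0): clear
  edge (11,0)–(11,8): clear
  edge (11,8)–(0,10): clear
  edge (0,10)–(0,8): clear
  midpoint (20,8) outside
  → clear
Obstacle 3 [(13,1) (23,9) (15,11)]:
  edge (13,1)–(23,9): crosses AB
  edge (23,9)–(15,11): crosses AB
  edge (15,11)–(13,1): clear
  → BLOCKED

BLOCKED by obstacle 3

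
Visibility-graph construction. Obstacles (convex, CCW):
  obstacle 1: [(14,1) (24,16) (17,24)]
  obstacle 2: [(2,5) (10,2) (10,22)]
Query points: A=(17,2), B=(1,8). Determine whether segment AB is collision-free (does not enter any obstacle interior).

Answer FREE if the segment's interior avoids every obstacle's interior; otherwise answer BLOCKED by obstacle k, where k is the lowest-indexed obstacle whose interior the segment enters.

Obstacle 1 [(14,1) (24,16) (17,24)]:
  edge (14,1)–(24,16): crosses AB
  edge (24,16)–(17,24): clear
  edge (17,24)–(14,1): crosses AB
  → BLOCKED
Obstacle 2 [(2,5) (10,2) (10,22)]:
  edge (2,5)–(10,2): clear
  edge (10,2)–(10,22): crosses AB
  edge (10,22)–(2,5): crosses AB
  → BLOCKED

BLOCKED by obstacle 1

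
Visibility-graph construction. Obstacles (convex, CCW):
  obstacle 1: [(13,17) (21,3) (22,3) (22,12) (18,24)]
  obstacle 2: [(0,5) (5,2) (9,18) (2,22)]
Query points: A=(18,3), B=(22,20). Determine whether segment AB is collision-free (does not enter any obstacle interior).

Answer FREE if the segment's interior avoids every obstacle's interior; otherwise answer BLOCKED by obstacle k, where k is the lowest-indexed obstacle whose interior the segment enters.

BLOCKED by obstacle 1

Obstacle 1 [(13,17) (21,3) (22,3) (22,12) (18,24)]:
  edge (13,17)–(21,3): crosses AB
  edge (21,3)–(22,3): clear
  edge (22,3)–(22,12): clear
  edge (22,12)–(18,24): crosses AB
  edge (18,24)–(13,17): clear
  → BLOCKED
Obstacle 2 [(0,5) (5,2) (9,18) (2,22)]:
  edge (0,5)–(5,2): clear
  edge (5,2)–(9,18): clear
  edge (9,18)–(2,22): clear
  edge (2,22)–(0,5): clear
  midpoint (20,23/2) outside
  → clear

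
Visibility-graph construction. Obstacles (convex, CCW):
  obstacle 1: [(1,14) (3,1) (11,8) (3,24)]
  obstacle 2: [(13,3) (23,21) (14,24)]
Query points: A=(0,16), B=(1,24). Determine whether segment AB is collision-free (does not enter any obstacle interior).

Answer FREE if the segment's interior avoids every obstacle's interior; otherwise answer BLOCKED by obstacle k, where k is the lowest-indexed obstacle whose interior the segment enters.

FREE

Obstacle 1 [(1,14) (3,1) (11,8) (3,24)]:
  edge (1,14)–(3,1): clear
  edge (3,1)–(11,8): clear
  edge (11,8)–(3,24): clear
  edge (3,24)–(1,14): clear
  midpoint (1/2,20) outside
  → clear
Obstacle 2 [(13,3) (23,21) (14,24)]:
  edge (13,3)–(23,21): clear
  edge (23,21)–(14,24): clear
  edge (14,24)–(13,3): clear
  midpoint (1/2,20) outside
  → clear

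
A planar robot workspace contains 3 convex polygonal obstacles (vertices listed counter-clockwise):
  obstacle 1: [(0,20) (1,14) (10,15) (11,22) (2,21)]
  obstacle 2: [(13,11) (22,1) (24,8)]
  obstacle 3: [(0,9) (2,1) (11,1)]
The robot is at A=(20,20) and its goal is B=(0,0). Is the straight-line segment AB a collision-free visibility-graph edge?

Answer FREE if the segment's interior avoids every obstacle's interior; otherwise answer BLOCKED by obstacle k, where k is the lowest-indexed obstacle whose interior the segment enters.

Obstacle 1 [(0,20) (1,14) (10,15) (11,22) (2,21)]:
  edge (0,20)–(1,14): clear
  edge (1,14)–(10,15): clear
  edge (10,15)–(11,22): clear
  edge (11,22)–(2,21): clear
  edge (2,21)–(0,20): clear
  midpoint (10,10) outside
  → clear
Obstacle 2 [(13,11) (22,1) (24,8)]:
  edge (13,11)–(22,1): clear
  edge (22,1)–(24,8): clear
  edge (24,8)–(13,11): clear
  midpoint (10,10) outside
  → clear
Obstacle 3 [(0,9) (2,1) (11,1)]:
  edge (0,9)–(2,1): crosses AB
  edge (2,1)–(11,1): clear
  edge (11,1)–(0,9): crosses AB
  → BLOCKED

BLOCKED by obstacle 3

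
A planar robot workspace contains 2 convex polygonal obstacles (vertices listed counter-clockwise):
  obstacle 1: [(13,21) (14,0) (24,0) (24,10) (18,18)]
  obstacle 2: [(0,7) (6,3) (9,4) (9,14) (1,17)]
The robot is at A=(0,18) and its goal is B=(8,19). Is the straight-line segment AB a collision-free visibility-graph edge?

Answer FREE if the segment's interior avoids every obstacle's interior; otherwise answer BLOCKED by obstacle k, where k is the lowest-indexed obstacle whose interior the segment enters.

FREE

Obstacle 1 [(13,21) (14,0) (24,0) (24,10) (18,18)]:
  edge (13,21)–(14,0): clear
  edge (14,0)–(24,0): clear
  edge (24,0)–(24,10): clear
  edge (24,10)–(18,18): clear
  edge (18,18)–(13,21): clear
  midpoint (4,37/2) outside
  → clear
Obstacle 2 [(0,7) (6,3) (9,4) (9,14) (1,17)]:
  edge (0,7)–(6,3): clear
  edge (6,3)–(9,4): clear
  edge (9,4)–(9,14): clear
  edge (9,14)–(1,17): clear
  edge (1,17)–(0,7): clear
  midpoint (4,37/2) outside
  → clear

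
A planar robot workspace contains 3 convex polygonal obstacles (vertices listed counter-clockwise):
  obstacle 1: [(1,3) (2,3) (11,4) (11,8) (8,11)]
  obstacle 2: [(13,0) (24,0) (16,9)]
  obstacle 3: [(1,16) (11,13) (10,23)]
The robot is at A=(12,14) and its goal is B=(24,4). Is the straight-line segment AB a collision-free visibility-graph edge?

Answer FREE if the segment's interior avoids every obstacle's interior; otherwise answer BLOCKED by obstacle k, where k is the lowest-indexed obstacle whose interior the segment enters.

Obstacle 1 [(1,3) (2,3) (11,4) (11,8) (8,11)]:
  edge (1,3)–(2,3): clear
  edge (2,3)–(11,4): clear
  edge (11,4)–(11,8): clear
  edge (11,8)–(8,11): clear
  edge (8,11)–(1,3): clear
  midpoint (18,9) outside
  → clear
Obstacle 2 [(13,0) (24,0) (16,9)]:
  edge (13,0)–(24,0): clear
  edge (24,0)–(16,9): clear
  edge (16,9)–(13,0): clear
  midpoint (18,9) outside
  → clear
Obstacle 3 [(1,16) (11,13) (10,23)]:
  edge (1,16)–(11,13): clear
  edge (11,13)–(10,23): clear
  edge (10,23)–(1,16): clear
  midpoint (18,9) outside
  → clear

FREE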